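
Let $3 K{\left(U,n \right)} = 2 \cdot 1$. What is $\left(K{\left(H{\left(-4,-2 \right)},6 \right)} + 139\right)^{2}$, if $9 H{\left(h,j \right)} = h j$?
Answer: $\frac{175561}{9} \approx 19507.0$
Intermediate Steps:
$H{\left(h,j \right)} = \frac{h j}{9}$
$K{\left(U,n \right)} = \frac{2}{3}$ ($K{\left(U,n \right)} = \frac{2 \cdot 1}{3} = \frac{1}{3} \cdot 2 = \frac{2}{3}$)
$\left(K{\left(H{\left(-4,-2 \right)},6 \right)} + 139\right)^{2} = \left(\frac{2}{3} + 139\right)^{2} = \left(\frac{419}{3}\right)^{2} = \frac{175561}{9}$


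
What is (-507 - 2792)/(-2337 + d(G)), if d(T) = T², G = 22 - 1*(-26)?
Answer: 3299/33 ≈ 99.970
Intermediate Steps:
G = 48 (G = 22 + 26 = 48)
(-507 - 2792)/(-2337 + d(G)) = (-507 - 2792)/(-2337 + 48²) = -3299/(-2337 + 2304) = -3299/(-33) = -3299*(-1/33) = 3299/33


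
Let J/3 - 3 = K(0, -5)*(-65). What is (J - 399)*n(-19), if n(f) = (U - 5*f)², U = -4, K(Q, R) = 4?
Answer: -9688770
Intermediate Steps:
n(f) = (-4 - 5*f)²
J = -771 (J = 9 + 3*(4*(-65)) = 9 + 3*(-260) = 9 - 780 = -771)
(J - 399)*n(-19) = (-771 - 399)*(4 + 5*(-19))² = -1170*(4 - 95)² = -1170*(-91)² = -1170*8281 = -9688770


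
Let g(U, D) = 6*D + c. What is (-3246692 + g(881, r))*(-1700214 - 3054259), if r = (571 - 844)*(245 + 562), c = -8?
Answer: 21721123695718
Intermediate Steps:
r = -220311 (r = -273*807 = -220311)
g(U, D) = -8 + 6*D (g(U, D) = 6*D - 8 = -8 + 6*D)
(-3246692 + g(881, r))*(-1700214 - 3054259) = (-3246692 + (-8 + 6*(-220311)))*(-1700214 - 3054259) = (-3246692 + (-8 - 1321866))*(-4754473) = (-3246692 - 1321874)*(-4754473) = -4568566*(-4754473) = 21721123695718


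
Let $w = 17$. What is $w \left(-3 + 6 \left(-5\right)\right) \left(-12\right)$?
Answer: $6732$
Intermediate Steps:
$w \left(-3 + 6 \left(-5\right)\right) \left(-12\right) = 17 \left(-3 + 6 \left(-5\right)\right) \left(-12\right) = 17 \left(-3 - 30\right) \left(-12\right) = 17 \left(-33\right) \left(-12\right) = \left(-561\right) \left(-12\right) = 6732$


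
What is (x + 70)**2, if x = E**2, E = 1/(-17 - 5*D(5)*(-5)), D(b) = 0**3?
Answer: 409293361/83521 ≈ 4900.5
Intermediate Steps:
D(b) = 0
E = -1/17 (E = 1/(-17 - 5*0*(-5)) = 1/(-17 + 0*(-5)) = 1/(-17 + 0) = 1/(-17) = -1/17 ≈ -0.058824)
x = 1/289 (x = (-1/17)**2 = 1/289 ≈ 0.0034602)
(x + 70)**2 = (1/289 + 70)**2 = (20231/289)**2 = 409293361/83521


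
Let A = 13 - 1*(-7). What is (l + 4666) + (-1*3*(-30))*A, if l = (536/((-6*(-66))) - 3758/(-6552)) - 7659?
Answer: -42921503/36036 ≈ -1191.1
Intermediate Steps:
A = 20 (A = 13 + 7 = 20)
l = -275930279/36036 (l = (536/396 - 3758*(-1/6552)) - 7659 = (536*(1/396) + 1879/3276) - 7659 = (134/99 + 1879/3276) - 7659 = 69445/36036 - 7659 = -275930279/36036 ≈ -7657.1)
(l + 4666) + (-1*3*(-30))*A = (-275930279/36036 + 4666) + (-1*3*(-30))*20 = -107786303/36036 - 3*(-30)*20 = -107786303/36036 + 90*20 = -107786303/36036 + 1800 = -42921503/36036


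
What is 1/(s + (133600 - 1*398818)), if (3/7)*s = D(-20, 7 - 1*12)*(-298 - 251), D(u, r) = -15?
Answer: -1/246003 ≈ -4.0650e-6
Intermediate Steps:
s = 19215 (s = 7*(-15*(-298 - 251))/3 = 7*(-15*(-549))/3 = (7/3)*8235 = 19215)
1/(s + (133600 - 1*398818)) = 1/(19215 + (133600 - 1*398818)) = 1/(19215 + (133600 - 398818)) = 1/(19215 - 265218) = 1/(-246003) = -1/246003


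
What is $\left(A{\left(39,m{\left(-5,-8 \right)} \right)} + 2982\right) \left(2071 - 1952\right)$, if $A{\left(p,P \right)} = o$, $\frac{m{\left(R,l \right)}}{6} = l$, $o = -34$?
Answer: $350812$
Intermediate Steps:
$m{\left(R,l \right)} = 6 l$
$A{\left(p,P \right)} = -34$
$\left(A{\left(39,m{\left(-5,-8 \right)} \right)} + 2982\right) \left(2071 - 1952\right) = \left(-34 + 2982\right) \left(2071 - 1952\right) = 2948 \cdot 119 = 350812$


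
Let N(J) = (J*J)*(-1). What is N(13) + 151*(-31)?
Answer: -4850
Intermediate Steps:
N(J) = -J² (N(J) = J²*(-1) = -J²)
N(13) + 151*(-31) = -1*13² + 151*(-31) = -1*169 - 4681 = -169 - 4681 = -4850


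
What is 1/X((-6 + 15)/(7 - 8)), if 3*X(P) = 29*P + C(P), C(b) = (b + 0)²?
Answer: -1/60 ≈ -0.016667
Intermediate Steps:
C(b) = b²
X(P) = P²/3 + 29*P/3 (X(P) = (29*P + P²)/3 = (P² + 29*P)/3 = P²/3 + 29*P/3)
1/X((-6 + 15)/(7 - 8)) = 1/(((-6 + 15)/(7 - 8))*(29 + (-6 + 15)/(7 - 8))/3) = 1/((9/(-1))*(29 + 9/(-1))/3) = 1/((9*(-1))*(29 + 9*(-1))/3) = 1/((⅓)*(-9)*(29 - 9)) = 1/((⅓)*(-9)*20) = 1/(-60) = -1/60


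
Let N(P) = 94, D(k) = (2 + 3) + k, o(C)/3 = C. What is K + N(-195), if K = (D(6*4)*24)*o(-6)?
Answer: -12434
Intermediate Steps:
o(C) = 3*C
D(k) = 5 + k
K = -12528 (K = ((5 + 6*4)*24)*(3*(-6)) = ((5 + 24)*24)*(-18) = (29*24)*(-18) = 696*(-18) = -12528)
K + N(-195) = -12528 + 94 = -12434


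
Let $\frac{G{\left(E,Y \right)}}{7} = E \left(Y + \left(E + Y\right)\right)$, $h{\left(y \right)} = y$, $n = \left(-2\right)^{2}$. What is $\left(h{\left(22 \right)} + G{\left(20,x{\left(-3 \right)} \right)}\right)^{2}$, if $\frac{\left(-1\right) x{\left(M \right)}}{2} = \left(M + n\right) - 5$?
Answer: $25623844$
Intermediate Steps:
$n = 4$
$x{\left(M \right)} = 2 - 2 M$ ($x{\left(M \right)} = - 2 \left(\left(M + 4\right) - 5\right) = - 2 \left(\left(4 + M\right) - 5\right) = - 2 \left(-1 + M\right) = 2 - 2 M$)
$G{\left(E,Y \right)} = 7 E \left(E + 2 Y\right)$ ($G{\left(E,Y \right)} = 7 E \left(Y + \left(E + Y\right)\right) = 7 E \left(E + 2 Y\right)$)
$\left(h{\left(22 \right)} + G{\left(20,x{\left(-3 \right)} \right)}\right)^{2} = \left(22 + 7 \cdot 20 \left(20 + 2 \left(2 - -6\right)\right)\right)^{2} = \left(22 + 7 \cdot 20 \left(20 + 2 \left(2 + 6\right)\right)\right)^{2} = \left(22 + 7 \cdot 20 \left(20 + 2 \cdot 8\right)\right)^{2} = \left(22 + 7 \cdot 20 \left(20 + 16\right)\right)^{2} = \left(22 + 7 \cdot 20 \cdot 36\right)^{2} = \left(22 + 5040\right)^{2} = 5062^{2} = 25623844$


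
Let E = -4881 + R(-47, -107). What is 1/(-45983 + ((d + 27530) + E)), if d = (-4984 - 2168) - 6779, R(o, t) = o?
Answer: -1/37312 ≈ -2.6801e-5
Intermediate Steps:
E = -4928 (E = -4881 - 47 = -4928)
d = -13931 (d = -7152 - 6779 = -13931)
1/(-45983 + ((d + 27530) + E)) = 1/(-45983 + ((-13931 + 27530) - 4928)) = 1/(-45983 + (13599 - 4928)) = 1/(-45983 + 8671) = 1/(-37312) = -1/37312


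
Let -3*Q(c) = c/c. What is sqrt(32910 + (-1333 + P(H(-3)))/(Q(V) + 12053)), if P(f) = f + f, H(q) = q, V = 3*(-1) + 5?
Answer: 3*sqrt(4780713386506)/36158 ≈ 181.41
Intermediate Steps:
V = 2 (V = -3 + 5 = 2)
Q(c) = -1/3 (Q(c) = -c/(3*c) = -1/3*1 = -1/3)
P(f) = 2*f
sqrt(32910 + (-1333 + P(H(-3)))/(Q(V) + 12053)) = sqrt(32910 + (-1333 + 2*(-3))/(-1/3 + 12053)) = sqrt(32910 + (-1333 - 6)/(36158/3)) = sqrt(32910 - 1339*3/36158) = sqrt(32910 - 4017/36158) = sqrt(1189955763/36158) = 3*sqrt(4780713386506)/36158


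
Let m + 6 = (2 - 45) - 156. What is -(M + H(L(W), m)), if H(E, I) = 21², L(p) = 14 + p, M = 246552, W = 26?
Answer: -246993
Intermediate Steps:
m = -205 (m = -6 + ((2 - 45) - 156) = -6 + (-43 - 156) = -6 - 199 = -205)
H(E, I) = 441
-(M + H(L(W), m)) = -(246552 + 441) = -1*246993 = -246993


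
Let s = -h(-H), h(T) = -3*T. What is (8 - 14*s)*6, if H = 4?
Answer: 1056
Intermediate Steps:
s = -12 (s = -(-3)*(-1*4) = -(-3)*(-4) = -1*12 = -12)
(8 - 14*s)*6 = (8 - 14*(-12))*6 = (8 + 168)*6 = 176*6 = 1056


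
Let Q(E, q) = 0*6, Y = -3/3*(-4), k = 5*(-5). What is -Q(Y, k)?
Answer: 0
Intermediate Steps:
k = -25
Y = 4 (Y = -3*1/3*(-4) = -1*(-4) = 4)
Q(E, q) = 0
-Q(Y, k) = -1*0 = 0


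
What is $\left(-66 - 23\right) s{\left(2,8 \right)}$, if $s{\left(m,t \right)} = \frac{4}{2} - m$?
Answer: $0$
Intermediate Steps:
$s{\left(m,t \right)} = 2 - m$ ($s{\left(m,t \right)} = 4 \cdot \frac{1}{2} - m = 2 - m$)
$\left(-66 - 23\right) s{\left(2,8 \right)} = \left(-66 - 23\right) \left(2 - 2\right) = - 89 \left(2 - 2\right) = \left(-89\right) 0 = 0$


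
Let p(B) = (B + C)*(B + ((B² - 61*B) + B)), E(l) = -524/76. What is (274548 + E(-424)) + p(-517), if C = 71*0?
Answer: -2919994535/19 ≈ -1.5368e+8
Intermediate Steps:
E(l) = -131/19 (E(l) = -524*1/76 = -131/19)
C = 0
p(B) = B*(B² - 59*B) (p(B) = (B + 0)*(B + ((B² - 61*B) + B)) = B*(B + (B² - 60*B)) = B*(B² - 59*B))
(274548 + E(-424)) + p(-517) = (274548 - 131/19) + (-517)²*(-59 - 517) = 5216281/19 + 267289*(-576) = 5216281/19 - 153958464 = -2919994535/19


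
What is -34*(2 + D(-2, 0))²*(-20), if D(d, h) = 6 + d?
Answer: 24480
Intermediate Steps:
-34*(2 + D(-2, 0))²*(-20) = -34*(2 + (6 - 2))²*(-20) = -34*(2 + 4)²*(-20) = -34*6²*(-20) = -34*36*(-20) = -1224*(-20) = 24480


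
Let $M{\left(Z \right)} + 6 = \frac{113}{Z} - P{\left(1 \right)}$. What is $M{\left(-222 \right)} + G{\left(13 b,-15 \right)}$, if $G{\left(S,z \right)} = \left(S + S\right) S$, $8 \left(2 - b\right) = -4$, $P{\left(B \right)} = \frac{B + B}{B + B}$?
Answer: $\frac{233654}{111} \approx 2105.0$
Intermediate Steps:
$P{\left(B \right)} = 1$ ($P{\left(B \right)} = \frac{2 B}{2 B} = 2 B \frac{1}{2 B} = 1$)
$M{\left(Z \right)} = -7 + \frac{113}{Z}$ ($M{\left(Z \right)} = -6 + \left(\frac{113}{Z} - 1\right) = -6 - \left(1 - \frac{113}{Z}\right) = -7 + \frac{113}{Z}$)
$b = \frac{5}{2}$ ($b = 2 - - \frac{1}{2} = 2 + \frac{1}{2} = \frac{5}{2} \approx 2.5$)
$G{\left(S,z \right)} = 2 S^{2}$ ($G{\left(S,z \right)} = 2 S S = 2 S^{2}$)
$M{\left(-222 \right)} + G{\left(13 b,-15 \right)} = \left(-7 + \frac{113}{-222}\right) + 2 \left(13 \cdot \frac{5}{2}\right)^{2} = \left(-7 + 113 \left(- \frac{1}{222}\right)\right) + 2 \left(\frac{65}{2}\right)^{2} = \left(-7 - \frac{113}{222}\right) + 2 \cdot \frac{4225}{4} = - \frac{1667}{222} + \frac{4225}{2} = \frac{233654}{111}$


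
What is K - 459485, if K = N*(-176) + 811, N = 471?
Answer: -541570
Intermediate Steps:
K = -82085 (K = 471*(-176) + 811 = -82896 + 811 = -82085)
K - 459485 = -82085 - 459485 = -541570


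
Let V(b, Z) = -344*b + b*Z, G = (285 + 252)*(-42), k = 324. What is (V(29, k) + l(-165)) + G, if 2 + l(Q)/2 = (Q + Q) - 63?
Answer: -23924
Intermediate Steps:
G = -22554 (G = 537*(-42) = -22554)
V(b, Z) = -344*b + Z*b
l(Q) = -130 + 4*Q (l(Q) = -4 + 2*((Q + Q) - 63) = -4 + 2*(2*Q - 63) = -4 + 2*(-63 + 2*Q) = -4 + (-126 + 4*Q) = -130 + 4*Q)
(V(29, k) + l(-165)) + G = (29*(-344 + 324) + (-130 + 4*(-165))) - 22554 = (29*(-20) + (-130 - 660)) - 22554 = (-580 - 790) - 22554 = -1370 - 22554 = -23924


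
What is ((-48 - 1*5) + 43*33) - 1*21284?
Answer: -19918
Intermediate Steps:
((-48 - 1*5) + 43*33) - 1*21284 = ((-48 - 5) + 1419) - 21284 = (-53 + 1419) - 21284 = 1366 - 21284 = -19918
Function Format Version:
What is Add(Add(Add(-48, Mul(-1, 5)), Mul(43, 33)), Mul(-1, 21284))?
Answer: -19918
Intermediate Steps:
Add(Add(Add(-48, Mul(-1, 5)), Mul(43, 33)), Mul(-1, 21284)) = Add(Add(Add(-48, -5), 1419), -21284) = Add(Add(-53, 1419), -21284) = Add(1366, -21284) = -19918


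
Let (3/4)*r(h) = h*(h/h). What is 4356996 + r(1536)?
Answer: 4359044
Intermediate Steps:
r(h) = 4*h/3 (r(h) = 4*(h*(h/h))/3 = 4*(h*1)/3 = 4*h/3)
4356996 + r(1536) = 4356996 + (4/3)*1536 = 4356996 + 2048 = 4359044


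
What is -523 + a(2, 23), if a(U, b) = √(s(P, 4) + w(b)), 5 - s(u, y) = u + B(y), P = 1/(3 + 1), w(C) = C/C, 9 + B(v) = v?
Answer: -523 + √43/2 ≈ -519.72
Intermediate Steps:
B(v) = -9 + v
w(C) = 1
P = ¼ (P = 1/4 = ¼ ≈ 0.25000)
s(u, y) = 14 - u - y (s(u, y) = 5 - (u + (-9 + y)) = 5 - (-9 + u + y) = 5 + (9 - u - y) = 14 - u - y)
a(U, b) = √43/2 (a(U, b) = √((14 - 1*¼ - 1*4) + 1) = √((14 - ¼ - 4) + 1) = √(39/4 + 1) = √(43/4) = √43/2)
-523 + a(2, 23) = -523 + √43/2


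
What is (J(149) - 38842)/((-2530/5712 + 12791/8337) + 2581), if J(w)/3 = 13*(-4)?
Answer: -475453552/31480191 ≈ -15.103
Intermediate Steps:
J(w) = -156 (J(w) = 3*(13*(-4)) = 3*(-52) = -156)
(J(149) - 38842)/((-2530/5712 + 12791/8337) + 2581) = (-156 - 38842)/((-2530/5712 + 12791/8337) + 2581) = -38998/((-2530*1/5712 + 12791*(1/8337)) + 2581) = -38998/((-1265/2856 + 12791/8337) + 2581) = -38998/(412457/377944 + 2581) = -38998/975885921/377944 = -38998*377944/975885921 = -475453552/31480191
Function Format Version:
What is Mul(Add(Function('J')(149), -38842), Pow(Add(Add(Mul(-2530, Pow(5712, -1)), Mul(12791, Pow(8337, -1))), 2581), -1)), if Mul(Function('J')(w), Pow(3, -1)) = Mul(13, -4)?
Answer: Rational(-475453552, 31480191) ≈ -15.103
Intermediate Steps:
Function('J')(w) = -156 (Function('J')(w) = Mul(3, Mul(13, -4)) = Mul(3, -52) = -156)
Mul(Add(Function('J')(149), -38842), Pow(Add(Add(Mul(-2530, Pow(5712, -1)), Mul(12791, Pow(8337, -1))), 2581), -1)) = Mul(Add(-156, -38842), Pow(Add(Add(Mul(-2530, Pow(5712, -1)), Mul(12791, Pow(8337, -1))), 2581), -1)) = Mul(-38998, Pow(Add(Add(Mul(-2530, Rational(1, 5712)), Mul(12791, Rational(1, 8337))), 2581), -1)) = Mul(-38998, Pow(Add(Add(Rational(-1265, 2856), Rational(12791, 8337)), 2581), -1)) = Mul(-38998, Pow(Add(Rational(412457, 377944), 2581), -1)) = Mul(-38998, Pow(Rational(975885921, 377944), -1)) = Mul(-38998, Rational(377944, 975885921)) = Rational(-475453552, 31480191)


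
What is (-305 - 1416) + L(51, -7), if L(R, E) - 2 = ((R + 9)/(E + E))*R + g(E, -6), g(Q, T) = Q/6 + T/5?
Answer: -407387/210 ≈ -1939.9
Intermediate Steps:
g(Q, T) = T/5 + Q/6 (g(Q, T) = Q*(⅙) + T*(⅕) = Q/6 + T/5 = T/5 + Q/6)
L(R, E) = ⅘ + E/6 + R*(9 + R)/(2*E) (L(R, E) = 2 + (((R + 9)/(E + E))*R + ((⅕)*(-6) + E/6)) = 2 + (((9 + R)/((2*E)))*R + (-6/5 + E/6)) = 2 + (((9 + R)*(1/(2*E)))*R + (-6/5 + E/6)) = 2 + (((9 + R)/(2*E))*R + (-6/5 + E/6)) = 2 + (R*(9 + R)/(2*E) + (-6/5 + E/6)) = 2 + (-6/5 + E/6 + R*(9 + R)/(2*E)) = ⅘ + E/6 + R*(9 + R)/(2*E))
(-305 - 1416) + L(51, -7) = (-305 - 1416) + (1/30)*(15*51² + 135*51 - 7*(24 + 5*(-7)))/(-7) = -1721 + (1/30)*(-⅐)*(15*2601 + 6885 - 7*(24 - 35)) = -1721 + (1/30)*(-⅐)*(39015 + 6885 - 7*(-11)) = -1721 + (1/30)*(-⅐)*(39015 + 6885 + 77) = -1721 + (1/30)*(-⅐)*45977 = -1721 - 45977/210 = -407387/210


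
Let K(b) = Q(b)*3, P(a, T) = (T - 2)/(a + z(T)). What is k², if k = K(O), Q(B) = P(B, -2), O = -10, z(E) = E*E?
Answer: 4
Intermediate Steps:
z(E) = E²
P(a, T) = (-2 + T)/(a + T²) (P(a, T) = (T - 2)/(a + T²) = (-2 + T)/(a + T²))
Q(B) = -4/(4 + B) (Q(B) = (-2 - 2)/(B + (-2)²) = -4/(B + 4) = -4/(4 + B))
K(b) = -12/(4 + b) (K(b) = -4/(4 + b)*3 = -12/(4 + b))
k = 2 (k = -12/(4 - 10) = -12/(-6) = -12*(-⅙) = 2)
k² = 2² = 4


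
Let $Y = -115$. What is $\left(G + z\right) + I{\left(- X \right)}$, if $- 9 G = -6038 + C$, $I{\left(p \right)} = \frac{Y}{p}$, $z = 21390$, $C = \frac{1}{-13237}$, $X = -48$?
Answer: $\frac{4671812363}{211792} \approx 22059.0$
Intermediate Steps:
$C = - \frac{1}{13237} \approx -7.5546 \cdot 10^{-5}$
$I{\left(p \right)} = - \frac{115}{p}$
$G = \frac{26641669}{39711}$ ($G = - \frac{-6038 - \frac{1}{13237}}{9} = \left(- \frac{1}{9}\right) \left(- \frac{79925007}{13237}\right) = \frac{26641669}{39711} \approx 670.89$)
$\left(G + z\right) + I{\left(- X \right)} = \left(\frac{26641669}{39711} + 21390\right) - \frac{115}{\left(-1\right) \left(-48\right)} = \frac{876059959}{39711} - \frac{115}{48} = \frac{4671812363}{211792}$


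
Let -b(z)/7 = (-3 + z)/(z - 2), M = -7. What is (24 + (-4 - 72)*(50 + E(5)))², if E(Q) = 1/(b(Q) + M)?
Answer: 17406052624/1225 ≈ 1.4209e+7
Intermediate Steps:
b(z) = -7*(-3 + z)/(-2 + z) (b(z) = -7*(-3 + z)/(z - 2) = -7*(-3 + z)/(-2 + z))
E(Q) = 1/(-7 + 7*(3 - Q)/(-2 + Q)) (E(Q) = 1/(7*(3 - Q)/(-2 + Q) - 7) = 1/(-7 + 7*(3 - Q)/(-2 + Q)))
(24 + (-4 - 72)*(50 + E(5)))² = (24 + (-4 - 72)*(50 + (2 - 1*5)/(7*(-5 + 2*5))))² = (24 - 76*(50 + (2 - 5)/(7*(-5 + 10))))² = (24 - 76*(50 + (⅐)*(-3)/5))² = (24 - 76*(50 + (⅐)*(⅕)*(-3)))² = (24 - 76*(50 - 3/35))² = (24 - 76*1747/35)² = (24 - 132772/35)² = (-131932/35)² = 17406052624/1225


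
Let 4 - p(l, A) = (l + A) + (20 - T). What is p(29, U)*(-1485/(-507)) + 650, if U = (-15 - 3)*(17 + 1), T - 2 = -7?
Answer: 245480/169 ≈ 1452.5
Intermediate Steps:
T = -5 (T = 2 - 7 = -5)
U = -324 (U = -18*18 = -324)
p(l, A) = -21 - A - l (p(l, A) = 4 - ((l + A) + (20 - 1*(-5))) = 4 - ((A + l) + (20 + 5)) = 4 - ((A + l) + 25) = 4 - (25 + A + l) = 4 + (-25 - A - l) = -21 - A - l)
p(29, U)*(-1485/(-507)) + 650 = (-21 - 1*(-324) - 1*29)*(-1485/(-507)) + 650 = (-21 + 324 - 29)*(-1485*(-1/507)) + 650 = 274*(495/169) + 650 = 135630/169 + 650 = 245480/169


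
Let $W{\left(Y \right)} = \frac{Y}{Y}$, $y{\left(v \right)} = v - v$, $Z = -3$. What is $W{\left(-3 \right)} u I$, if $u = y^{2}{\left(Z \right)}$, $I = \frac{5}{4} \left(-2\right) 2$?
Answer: $0$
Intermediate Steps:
$y{\left(v \right)} = 0$
$W{\left(Y \right)} = 1$
$I = -5$ ($I = 5 \cdot \frac{1}{4} \left(-2\right) 2 = \frac{5}{4} \left(-2\right) 2 = \left(- \frac{5}{2}\right) 2 = -5$)
$u = 0$ ($u = 0^{2} = 0$)
$W{\left(-3 \right)} u I = 1 \cdot 0 \left(-5\right) = 0 \left(-5\right) = 0$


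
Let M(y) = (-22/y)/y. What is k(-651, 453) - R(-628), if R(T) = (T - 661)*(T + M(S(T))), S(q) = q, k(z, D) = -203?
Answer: -159665390619/197192 ≈ -8.0970e+5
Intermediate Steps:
M(y) = -22/y**2
R(T) = (-661 + T)*(T - 22/T**2) (R(T) = (T - 661)*(T - 22/T**2) = (-661 + T)*(T - 22/T**2))
k(-651, 453) - R(-628) = -203 - (14542 - 22*(-628) + (-628)**3*(-661 - 628))/(-628)**2 = -203 - (14542 + 13816 - 247673152*(-1289))/394384 = -203 - (14542 + 13816 + 319250692928)/394384 = -203 - 319250721286/394384 = -203 - 1*159625360643/197192 = -203 - 159625360643/197192 = -159665390619/197192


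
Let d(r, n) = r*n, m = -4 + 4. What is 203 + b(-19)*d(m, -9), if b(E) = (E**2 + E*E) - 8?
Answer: 203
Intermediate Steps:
b(E) = -8 + 2*E**2 (b(E) = (E**2 + E**2) - 8 = 2*E**2 - 8 = -8 + 2*E**2)
m = 0
d(r, n) = n*r
203 + b(-19)*d(m, -9) = 203 + (-8 + 2*(-19)**2)*(-9*0) = 203 + (-8 + 2*361)*0 = 203 + (-8 + 722)*0 = 203 + 714*0 = 203 + 0 = 203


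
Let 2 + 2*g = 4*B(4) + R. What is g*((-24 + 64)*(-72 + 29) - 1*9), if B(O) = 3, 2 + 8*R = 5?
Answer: -143507/16 ≈ -8969.2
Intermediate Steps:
R = 3/8 (R = -¼ + (⅛)*5 = -¼ + 5/8 = 3/8 ≈ 0.37500)
g = 83/16 (g = -1 + (4*3 + 3/8)/2 = -1 + (12 + 3/8)/2 = -1 + (½)*(99/8) = -1 + 99/16 = 83/16 ≈ 5.1875)
g*((-24 + 64)*(-72 + 29) - 1*9) = 83*((-24 + 64)*(-72 + 29) - 1*9)/16 = 83*(40*(-43) - 9)/16 = 83*(-1720 - 9)/16 = (83/16)*(-1729) = -143507/16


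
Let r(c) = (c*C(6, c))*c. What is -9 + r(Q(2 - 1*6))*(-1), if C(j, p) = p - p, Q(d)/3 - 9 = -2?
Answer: -9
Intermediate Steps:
Q(d) = 21 (Q(d) = 27 + 3*(-2) = 27 - 6 = 21)
C(j, p) = 0
r(c) = 0 (r(c) = (c*0)*c = 0*c = 0)
-9 + r(Q(2 - 1*6))*(-1) = -9 + 0*(-1) = -9 + 0 = -9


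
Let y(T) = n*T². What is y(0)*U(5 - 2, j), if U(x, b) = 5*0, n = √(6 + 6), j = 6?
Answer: 0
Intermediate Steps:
n = 2*√3 (n = √12 = 2*√3 ≈ 3.4641)
U(x, b) = 0
y(T) = 2*√3*T² (y(T) = (2*√3)*T² = 2*√3*T²)
y(0)*U(5 - 2, j) = (2*√3*0²)*0 = (2*√3*0)*0 = 0*0 = 0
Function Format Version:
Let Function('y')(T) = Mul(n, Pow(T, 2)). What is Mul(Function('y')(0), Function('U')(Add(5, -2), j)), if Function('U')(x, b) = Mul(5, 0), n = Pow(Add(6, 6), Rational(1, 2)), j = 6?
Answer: 0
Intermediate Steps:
n = Mul(2, Pow(3, Rational(1, 2))) (n = Pow(12, Rational(1, 2)) = Mul(2, Pow(3, Rational(1, 2))) ≈ 3.4641)
Function('U')(x, b) = 0
Function('y')(T) = Mul(2, Pow(3, Rational(1, 2)), Pow(T, 2)) (Function('y')(T) = Mul(Mul(2, Pow(3, Rational(1, 2))), Pow(T, 2)) = Mul(2, Pow(3, Rational(1, 2)), Pow(T, 2)))
Mul(Function('y')(0), Function('U')(Add(5, -2), j)) = Mul(Mul(2, Pow(3, Rational(1, 2)), Pow(0, 2)), 0) = Mul(Mul(2, Pow(3, Rational(1, 2)), 0), 0) = Mul(0, 0) = 0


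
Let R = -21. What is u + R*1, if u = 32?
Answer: 11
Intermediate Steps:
u + R*1 = 32 - 21*1 = 32 - 21 = 11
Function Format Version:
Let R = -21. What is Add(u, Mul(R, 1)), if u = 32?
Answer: 11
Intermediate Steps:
Add(u, Mul(R, 1)) = Add(32, Mul(-21, 1)) = Add(32, -21) = 11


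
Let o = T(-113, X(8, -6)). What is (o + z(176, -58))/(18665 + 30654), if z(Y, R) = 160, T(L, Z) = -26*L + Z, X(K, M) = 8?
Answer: 3106/49319 ≈ 0.062978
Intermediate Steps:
T(L, Z) = Z - 26*L
o = 2946 (o = 8 - 26*(-113) = 8 + 2938 = 2946)
(o + z(176, -58))/(18665 + 30654) = (2946 + 160)/(18665 + 30654) = 3106/49319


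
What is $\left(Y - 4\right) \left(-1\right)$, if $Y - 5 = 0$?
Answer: $-1$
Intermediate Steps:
$Y = 5$ ($Y = 5 + 0 = 5$)
$\left(Y - 4\right) \left(-1\right) = \left(5 - 4\right) \left(-1\right) = 1 \left(-1\right) = -1$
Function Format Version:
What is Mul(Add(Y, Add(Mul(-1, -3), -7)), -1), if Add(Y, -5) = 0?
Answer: -1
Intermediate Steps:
Y = 5 (Y = Add(5, 0) = 5)
Mul(Add(Y, Add(Mul(-1, -3), -7)), -1) = Mul(Add(5, Add(Mul(-1, -3), -7)), -1) = Mul(Add(5, Add(3, -7)), -1) = Mul(Add(5, -4), -1) = Mul(1, -1) = -1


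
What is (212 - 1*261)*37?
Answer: -1813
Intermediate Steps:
(212 - 1*261)*37 = (212 - 261)*37 = -49*37 = -1813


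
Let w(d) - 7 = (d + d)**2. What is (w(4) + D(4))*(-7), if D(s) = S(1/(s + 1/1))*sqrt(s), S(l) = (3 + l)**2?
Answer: -16009/25 ≈ -640.36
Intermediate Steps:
w(d) = 7 + 4*d**2 (w(d) = 7 + (d + d)**2 = 7 + (2*d)**2 = 7 + 4*d**2)
D(s) = sqrt(s)*(3 + 1/(1 + s))**2 (D(s) = (3 + 1/(s + 1/1))**2*sqrt(s) = (3 + 1/(s + 1))**2*sqrt(s) = (3 + 1/(1 + s))**2*sqrt(s) = sqrt(s)*(3 + 1/(1 + s))**2)
(w(4) + D(4))*(-7) = ((7 + 4*4**2) + sqrt(4)*(4 + 3*4)**2/(1 + 4)**2)*(-7) = ((7 + 4*16) + 2*(4 + 12)**2/5**2)*(-7) = ((7 + 64) + 2*(1/25)*16**2)*(-7) = (71 + 2*(1/25)*256)*(-7) = (71 + 512/25)*(-7) = (2287/25)*(-7) = -16009/25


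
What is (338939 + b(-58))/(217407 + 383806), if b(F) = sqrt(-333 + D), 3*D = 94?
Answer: 338939/601213 + I*sqrt(2715)/1803639 ≈ 0.56376 + 2.8889e-5*I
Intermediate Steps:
D = 94/3 (D = (1/3)*94 = 94/3 ≈ 31.333)
b(F) = I*sqrt(2715)/3 (b(F) = sqrt(-333 + 94/3) = sqrt(-905/3) = I*sqrt(2715)/3)
(338939 + b(-58))/(217407 + 383806) = (338939 + I*sqrt(2715)/3)/(217407 + 383806) = (338939 + I*sqrt(2715)/3)/601213 = (338939 + I*sqrt(2715)/3)*(1/601213) = 338939/601213 + I*sqrt(2715)/1803639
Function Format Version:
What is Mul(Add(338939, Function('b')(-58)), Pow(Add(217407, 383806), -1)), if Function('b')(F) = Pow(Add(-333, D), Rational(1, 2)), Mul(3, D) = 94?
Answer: Add(Rational(338939, 601213), Mul(Rational(1, 1803639), I, Pow(2715, Rational(1, 2)))) ≈ Add(0.56376, Mul(2.8889e-5, I))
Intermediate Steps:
D = Rational(94, 3) (D = Mul(Rational(1, 3), 94) = Rational(94, 3) ≈ 31.333)
Function('b')(F) = Mul(Rational(1, 3), I, Pow(2715, Rational(1, 2))) (Function('b')(F) = Pow(Add(-333, Rational(94, 3)), Rational(1, 2)) = Pow(Rational(-905, 3), Rational(1, 2)) = Mul(Rational(1, 3), I, Pow(2715, Rational(1, 2))))
Mul(Add(338939, Function('b')(-58)), Pow(Add(217407, 383806), -1)) = Mul(Add(338939, Mul(Rational(1, 3), I, Pow(2715, Rational(1, 2)))), Pow(Add(217407, 383806), -1)) = Mul(Add(338939, Mul(Rational(1, 3), I, Pow(2715, Rational(1, 2)))), Pow(601213, -1)) = Mul(Add(338939, Mul(Rational(1, 3), I, Pow(2715, Rational(1, 2)))), Rational(1, 601213)) = Add(Rational(338939, 601213), Mul(Rational(1, 1803639), I, Pow(2715, Rational(1, 2))))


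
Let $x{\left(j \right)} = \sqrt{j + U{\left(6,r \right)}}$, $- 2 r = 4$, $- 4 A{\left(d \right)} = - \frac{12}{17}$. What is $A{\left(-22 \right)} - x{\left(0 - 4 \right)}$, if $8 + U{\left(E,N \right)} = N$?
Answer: $\frac{3}{17} - i \sqrt{14} \approx 0.17647 - 3.7417 i$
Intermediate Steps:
$A{\left(d \right)} = \frac{3}{17}$ ($A{\left(d \right)} = - \frac{\left(-12\right) \frac{1}{17}}{4} = \left(- \frac{1}{4}\right) \left(- \frac{12}{17}\right) = \frac{3}{17}$)
$r = -2$ ($r = \left(- \frac{1}{2}\right) 4 = -2$)
$U{\left(E,N \right)} = -8 + N$
$x{\left(j \right)} = \sqrt{-10 + j}$ ($x{\left(j \right)} = \sqrt{j - 10} = \sqrt{-10 + j}$)
$A{\left(-22 \right)} - x{\left(0 - 4 \right)} = \frac{3}{17} - \sqrt{-10 + \left(0 - 4\right)} = \frac{3}{17} - \sqrt{-10 - 4} = \frac{3}{17} - \sqrt{-14} = \frac{3}{17} - i \sqrt{14}$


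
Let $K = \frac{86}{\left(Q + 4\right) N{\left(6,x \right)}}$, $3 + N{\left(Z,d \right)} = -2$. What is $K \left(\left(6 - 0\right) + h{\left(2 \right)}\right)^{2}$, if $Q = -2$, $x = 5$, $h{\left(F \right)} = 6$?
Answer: $- \frac{6192}{5} \approx -1238.4$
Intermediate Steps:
$N{\left(Z,d \right)} = -5$ ($N{\left(Z,d \right)} = -3 - 2 = -5$)
$K = - \frac{43}{5}$ ($K = \frac{86}{\left(-2 + 4\right) \left(-5\right)} = \frac{86}{2 \left(-5\right)} = \frac{86}{-10} = 86 \left(- \frac{1}{10}\right) = - \frac{43}{5} \approx -8.6$)
$K \left(\left(6 - 0\right) + h{\left(2 \right)}\right)^{2} = - \frac{43 \left(\left(6 - 0\right) + 6\right)^{2}}{5} = - \frac{43 \left(\left(6 + 0\right) + 6\right)^{2}}{5} = - \frac{43 \left(6 + 6\right)^{2}}{5} = - \frac{43 \cdot 12^{2}}{5} = \left(- \frac{43}{5}\right) 144 = - \frac{6192}{5}$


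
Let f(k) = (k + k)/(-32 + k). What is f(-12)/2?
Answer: 3/11 ≈ 0.27273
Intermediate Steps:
f(k) = 2*k/(-32 + k) (f(k) = (2*k)/(-32 + k) = 2*k/(-32 + k))
f(-12)/2 = (2*(-12)/(-32 - 12))/2 = (2*(-12)/(-44))/2 = (2*(-12)*(-1/44))/2 = (1/2)*(6/11) = 3/11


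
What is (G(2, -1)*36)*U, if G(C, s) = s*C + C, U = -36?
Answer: 0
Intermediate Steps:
G(C, s) = C + C*s (G(C, s) = C*s + C = C + C*s)
(G(2, -1)*36)*U = ((2*(1 - 1))*36)*(-36) = ((2*0)*36)*(-36) = (0*36)*(-36) = 0*(-36) = 0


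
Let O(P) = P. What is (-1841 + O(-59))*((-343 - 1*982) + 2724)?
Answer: -2658100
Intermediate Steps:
(-1841 + O(-59))*((-343 - 1*982) + 2724) = (-1841 - 59)*((-343 - 1*982) + 2724) = -1900*((-343 - 982) + 2724) = -1900*(-1325 + 2724) = -1900*1399 = -2658100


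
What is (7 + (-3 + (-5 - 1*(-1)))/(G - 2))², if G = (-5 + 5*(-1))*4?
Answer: 1849/36 ≈ 51.361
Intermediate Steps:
G = -40 (G = (-5 - 5)*4 = -10*4 = -40)
(7 + (-3 + (-5 - 1*(-1)))/(G - 2))² = (7 + (-3 + (-5 - 1*(-1)))/(-40 - 2))² = (7 + (-3 + (-5 + 1))/(-42))² = (7 + (-3 - 4)*(-1/42))² = (7 - 7*(-1/42))² = (7 + ⅙)² = (43/6)² = 1849/36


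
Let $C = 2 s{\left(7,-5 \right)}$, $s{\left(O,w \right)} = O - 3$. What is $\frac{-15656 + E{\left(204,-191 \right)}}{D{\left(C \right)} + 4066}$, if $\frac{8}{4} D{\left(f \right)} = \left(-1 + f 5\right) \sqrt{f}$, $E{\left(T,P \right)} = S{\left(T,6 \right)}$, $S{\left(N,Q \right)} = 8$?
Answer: $- \frac{31812384}{8264657} + \frac{305136 \sqrt{2}}{8264657} \approx -3.797$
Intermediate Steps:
$s{\left(O,w \right)} = -3 + O$
$E{\left(T,P \right)} = 8$
$C = 8$ ($C = 2 \left(-3 + 7\right) = 2 \cdot 4 = 8$)
$D{\left(f \right)} = \frac{\sqrt{f} \left(-1 + 5 f\right)}{2}$ ($D{\left(f \right)} = \frac{\left(-1 + f 5\right) \sqrt{f}}{2} = \frac{\left(-1 + 5 f\right) \sqrt{f}}{2} = \frac{\sqrt{f} \left(-1 + 5 f\right)}{2}$)
$\frac{-15656 + E{\left(204,-191 \right)}}{D{\left(C \right)} + 4066} = \frac{-15656 + 8}{\frac{\sqrt{8} \left(-1 + 5 \cdot 8\right)}{2} + 4066} = - \frac{15648}{\frac{2 \sqrt{2} \left(-1 + 40\right)}{2} + 4066} = - \frac{15648}{\frac{1}{2} \cdot 2 \sqrt{2} \cdot 39 + 4066} = - \frac{15648}{39 \sqrt{2} + 4066} = - \frac{15648}{4066 + 39 \sqrt{2}}$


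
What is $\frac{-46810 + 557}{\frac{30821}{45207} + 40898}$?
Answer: $- \frac{2090959371}{1848906707} \approx -1.1309$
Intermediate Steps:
$\frac{-46810 + 557}{\frac{30821}{45207} + 40898} = - \frac{46253}{30821 \cdot \frac{1}{45207} + 40898} = - \frac{46253}{\frac{30821}{45207} + 40898} = - \frac{46253}{\frac{1848906707}{45207}} = \left(-46253\right) \frac{45207}{1848906707} = - \frac{2090959371}{1848906707}$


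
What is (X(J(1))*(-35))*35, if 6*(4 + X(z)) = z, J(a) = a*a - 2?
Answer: 30625/6 ≈ 5104.2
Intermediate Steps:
J(a) = -2 + a² (J(a) = a² - 2 = -2 + a²)
X(z) = -4 + z/6
(X(J(1))*(-35))*35 = ((-4 + (-2 + 1²)/6)*(-35))*35 = ((-4 + (-2 + 1)/6)*(-35))*35 = ((-4 + (⅙)*(-1))*(-35))*35 = ((-4 - ⅙)*(-35))*35 = -25/6*(-35)*35 = (875/6)*35 = 30625/6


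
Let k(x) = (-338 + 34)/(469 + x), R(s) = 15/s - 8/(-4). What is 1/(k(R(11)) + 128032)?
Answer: 1299/166312732 ≈ 7.8106e-6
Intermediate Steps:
R(s) = 2 + 15/s (R(s) = 15/s - 8*(-1/4) = 15/s + 2 = 2 + 15/s)
k(x) = -304/(469 + x)
1/(k(R(11)) + 128032) = 1/(-304/(469 + (2 + 15/11)) + 128032) = 1/(-304/(469 + 37/11) + 128032) = 1/(-304/5196/11 + 128032) = 1/(-304*11/5196 + 128032) = 1/(-836/1299 + 128032) = 1/(166312732/1299) = 1299/166312732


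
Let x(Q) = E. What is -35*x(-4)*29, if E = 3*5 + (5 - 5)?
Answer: -15225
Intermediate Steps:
E = 15 (E = 15 + 0 = 15)
x(Q) = 15
-35*x(-4)*29 = -35*15*29 = -525*29 = -15225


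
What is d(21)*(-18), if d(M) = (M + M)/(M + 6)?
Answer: -28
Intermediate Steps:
d(M) = 2*M/(6 + M) (d(M) = (2*M)/(6 + M) = 2*M/(6 + M))
d(21)*(-18) = (2*21/(6 + 21))*(-18) = (2*21/27)*(-18) = (2*21*(1/27))*(-18) = (14/9)*(-18) = -28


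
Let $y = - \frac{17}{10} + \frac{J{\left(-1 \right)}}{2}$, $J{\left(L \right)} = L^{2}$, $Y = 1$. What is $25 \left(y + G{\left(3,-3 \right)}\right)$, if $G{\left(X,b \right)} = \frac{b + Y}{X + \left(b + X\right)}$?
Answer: $- \frac{140}{3} \approx -46.667$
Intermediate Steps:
$G{\left(X,b \right)} = \frac{1 + b}{b + 2 X}$ ($G{\left(X,b \right)} = \frac{b + 1}{X + \left(b + X\right)} = \frac{1 + b}{X + \left(X + b\right)} = \frac{1 + b}{b + 2 X}$)
$y = - \frac{6}{5}$ ($y = - \frac{17}{10} + \frac{\left(-1\right)^{2}}{2} = \left(-17\right) \frac{1}{10} + 1 \cdot \frac{1}{2} = - \frac{17}{10} + \frac{1}{2} = - \frac{6}{5} \approx -1.2$)
$25 \left(y + G{\left(3,-3 \right)}\right) = 25 \left(- \frac{6}{5} + \frac{1 - 3}{-3 + 2 \cdot 3}\right) = 25 \left(- \frac{6}{5} + \frac{1}{-3 + 6} \left(-2\right)\right) = 25 \left(- \frac{6}{5} + \frac{1}{3} \left(-2\right)\right) = 25 \left(- \frac{6}{5} - \frac{2}{3}\right) = 25 \left(- \frac{28}{15}\right) = - \frac{140}{3}$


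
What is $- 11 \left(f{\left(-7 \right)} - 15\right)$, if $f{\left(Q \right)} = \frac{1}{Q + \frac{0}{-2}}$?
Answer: $\frac{1166}{7} \approx 166.57$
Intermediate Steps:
$f{\left(Q \right)} = \frac{1}{Q}$ ($f{\left(Q \right)} = \frac{1}{Q + 0 \left(- \frac{1}{2}\right)} = \frac{1}{Q + 0} = \frac{1}{Q}$)
$- 11 \left(f{\left(-7 \right)} - 15\right) = - 11 \left(\frac{1}{-7} - 15\right) = - 11 \left(- \frac{1}{7} - 15\right) = \left(-11\right) \left(- \frac{106}{7}\right) = \frac{1166}{7}$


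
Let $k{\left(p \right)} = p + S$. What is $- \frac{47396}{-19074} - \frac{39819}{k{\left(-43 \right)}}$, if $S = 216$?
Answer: $- \frac{1299841}{5709} \approx -227.68$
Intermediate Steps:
$k{\left(p \right)} = 216 + p$ ($k{\left(p \right)} = p + 216 = 216 + p$)
$- \frac{47396}{-19074} - \frac{39819}{k{\left(-43 \right)}} = - \frac{47396}{-19074} - \frac{39819}{216 - 43} = \left(-47396\right) \left(- \frac{1}{19074}\right) - \frac{39819}{173} = \frac{82}{33} - \frac{39819}{173} = - \frac{1299841}{5709}$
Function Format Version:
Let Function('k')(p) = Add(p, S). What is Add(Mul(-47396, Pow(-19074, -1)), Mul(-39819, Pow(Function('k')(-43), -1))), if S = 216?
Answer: Rational(-1299841, 5709) ≈ -227.68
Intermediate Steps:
Function('k')(p) = Add(216, p) (Function('k')(p) = Add(p, 216) = Add(216, p))
Add(Mul(-47396, Pow(-19074, -1)), Mul(-39819, Pow(Function('k')(-43), -1))) = Add(Mul(-47396, Pow(-19074, -1)), Mul(-39819, Pow(Add(216, -43), -1))) = Add(Mul(-47396, Rational(-1, 19074)), Mul(-39819, Pow(173, -1))) = Add(Rational(82, 33), Mul(-39819, Rational(1, 173))) = Add(Rational(82, 33), Rational(-39819, 173)) = Rational(-1299841, 5709)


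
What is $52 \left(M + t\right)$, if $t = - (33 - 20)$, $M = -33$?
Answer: $-2392$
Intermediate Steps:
$t = -13$ ($t = - (33 - 20) = \left(-1\right) 13 = -13$)
$52 \left(M + t\right) = 52 \left(-33 - 13\right) = 52 \left(-46\right) = -2392$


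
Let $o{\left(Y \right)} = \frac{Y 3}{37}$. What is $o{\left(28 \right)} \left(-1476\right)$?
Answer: $- \frac{123984}{37} \approx -3350.9$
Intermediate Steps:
$o{\left(Y \right)} = \frac{3 Y}{37}$ ($o{\left(Y \right)} = 3 Y \frac{1}{37} = \frac{3 Y}{37}$)
$o{\left(28 \right)} \left(-1476\right) = \frac{3}{37} \cdot 28 \left(-1476\right) = \frac{84}{37} \left(-1476\right) = - \frac{123984}{37}$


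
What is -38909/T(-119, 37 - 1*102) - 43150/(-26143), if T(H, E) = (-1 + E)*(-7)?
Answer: -997262687/12078066 ≈ -82.568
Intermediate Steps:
T(H, E) = 7 - 7*E
-38909/T(-119, 37 - 1*102) - 43150/(-26143) = -38909/(7 - 7*(37 - 1*102)) - 43150/(-26143) = -38909/(7 - 7*(37 - 102)) - 43150*(-1/26143) = -38909/(7 - 7*(-65)) + 43150/26143 = -38909/(7 + 455) + 43150/26143 = -38909/462 + 43150/26143 = -997262687/12078066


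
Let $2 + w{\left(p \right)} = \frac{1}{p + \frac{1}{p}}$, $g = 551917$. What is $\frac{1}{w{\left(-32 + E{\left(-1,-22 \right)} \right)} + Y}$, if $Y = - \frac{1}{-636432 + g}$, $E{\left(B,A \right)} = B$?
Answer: $- \frac{18424270}{37406121} \approx -0.49255$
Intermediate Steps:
$Y = \frac{1}{84515}$ ($Y = - \frac{1}{-636432 + 551917} = - \frac{1}{-84515} = \left(-1\right) \left(- \frac{1}{84515}\right) = \frac{1}{84515} \approx 1.1832 \cdot 10^{-5}$)
$w{\left(p \right)} = -2 + \frac{1}{p + \frac{1}{p}}$
$\frac{1}{w{\left(-32 + E{\left(-1,-22 \right)} \right)} + Y} = \frac{1}{\frac{-2 - 33 - 2 \left(-32 - 1\right)^{2}}{1 + \left(-32 - 1\right)^{2}} + \frac{1}{84515}} = \frac{1}{\frac{-2 - 33 - 2 \left(-33\right)^{2}}{1 + \left(-33\right)^{2}} + \frac{1}{84515}} = \frac{1}{\frac{-2 - 33 - 2178}{1 + 1089} + \frac{1}{84515}} = \frac{1}{\frac{-2 - 33 - 2178}{1090} + \frac{1}{84515}} = \frac{1}{\frac{1}{1090} \left(-2213\right) + \frac{1}{84515}} = \frac{1}{- \frac{2213}{1090} + \frac{1}{84515}} = \frac{1}{- \frac{37406121}{18424270}} = - \frac{18424270}{37406121}$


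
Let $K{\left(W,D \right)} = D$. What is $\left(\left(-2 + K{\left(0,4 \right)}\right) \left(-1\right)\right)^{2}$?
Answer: $4$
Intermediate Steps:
$\left(\left(-2 + K{\left(0,4 \right)}\right) \left(-1\right)\right)^{2} = \left(\left(-2 + 4\right) \left(-1\right)\right)^{2} = \left(2 \left(-1\right)\right)^{2} = \left(-2\right)^{2} = 4$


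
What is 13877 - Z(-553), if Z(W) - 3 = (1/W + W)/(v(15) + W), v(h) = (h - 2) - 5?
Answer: 836221936/60277 ≈ 13873.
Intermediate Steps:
v(h) = -7 + h (v(h) = (-2 + h) - 5 = -7 + h)
Z(W) = 3 + (W + 1/W)/(8 + W) (Z(W) = 3 + (1/W + W)/((-7 + 15) + W) = 3 + (W + 1/W)/(8 + W))
13877 - Z(-553) = 13877 - (1 + 4*(-553)² + 24*(-553))/((-553)*(8 - 553)) = 13877 - (-1)*(1 + 4*305809 - 13272)/(553*(-545)) = 13877 - (-1)*(-1)*(1 + 1223236 - 13272)/(553*545) = 13877 - (-1)*(-1)*1209965/(553*545) = 13877 - 1*241993/60277 = 13877 - 241993/60277 = 836221936/60277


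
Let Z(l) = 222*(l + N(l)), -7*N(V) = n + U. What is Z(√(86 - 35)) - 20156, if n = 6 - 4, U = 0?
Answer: -141536/7 + 222*√51 ≈ -18634.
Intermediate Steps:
n = 2
N(V) = -2/7 (N(V) = -(2 + 0)/7 = -⅐*2 = -2/7)
Z(l) = -444/7 + 222*l (Z(l) = 222*(l - 2/7) = 222*(-2/7 + l) = -444/7 + 222*l)
Z(√(86 - 35)) - 20156 = (-444/7 + 222*√(86 - 35)) - 20156 = (-444/7 + 222*√51) - 20156 = -141536/7 + 222*√51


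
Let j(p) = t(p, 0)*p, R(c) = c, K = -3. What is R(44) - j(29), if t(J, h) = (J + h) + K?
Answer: -710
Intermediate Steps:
t(J, h) = -3 + J + h (t(J, h) = (J + h) - 3 = -3 + J + h)
j(p) = p*(-3 + p) (j(p) = (-3 + p + 0)*p = (-3 + p)*p = p*(-3 + p))
R(44) - j(29) = 44 - 29*(-3 + 29) = 44 - 29*26 = 44 - 1*754 = 44 - 754 = -710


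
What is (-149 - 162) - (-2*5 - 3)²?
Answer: -480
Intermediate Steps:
(-149 - 162) - (-2*5 - 3)² = -311 - (-10 - 3)² = -311 - 1*(-13)² = -311 - 1*169 = -311 - 169 = -480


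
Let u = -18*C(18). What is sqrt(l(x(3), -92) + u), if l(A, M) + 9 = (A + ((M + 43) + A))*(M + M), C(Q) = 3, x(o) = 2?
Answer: 3*sqrt(913) ≈ 90.648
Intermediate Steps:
u = -54 (u = -18*3 = -54)
l(A, M) = -9 + 2*M*(43 + M + 2*A) (l(A, M) = -9 + (A + ((M + 43) + A))*(M + M) = -9 + (A + ((43 + M) + A))*(2*M) = -9 + (A + (43 + A + M))*(2*M) = -9 + (43 + M + 2*A)*(2*M) = -9 + 2*M*(43 + M + 2*A))
sqrt(l(x(3), -92) + u) = sqrt((-9 + 2*(-92)**2 + 86*(-92) + 4*2*(-92)) - 54) = sqrt((-9 + 2*8464 - 7912 - 736) - 54) = sqrt((-9 + 16928 - 7912 - 736) - 54) = sqrt(8271 - 54) = sqrt(8217) = 3*sqrt(913)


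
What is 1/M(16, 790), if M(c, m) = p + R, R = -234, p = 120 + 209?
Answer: 1/95 ≈ 0.010526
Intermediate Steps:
p = 329
M(c, m) = 95 (M(c, m) = 329 - 234 = 95)
1/M(16, 790) = 1/95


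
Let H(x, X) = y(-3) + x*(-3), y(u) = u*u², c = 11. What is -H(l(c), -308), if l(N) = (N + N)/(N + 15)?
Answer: 384/13 ≈ 29.538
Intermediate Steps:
l(N) = 2*N/(15 + N) (l(N) = (2*N)/(15 + N) = 2*N/(15 + N))
y(u) = u³
H(x, X) = -27 - 3*x (H(x, X) = (-3)³ + x*(-3) = -27 - 3*x)
-H(l(c), -308) = -(-27 - 6*11/(15 + 11)) = -(-27 - 6*11/26) = -(-27 - 3*11/13) = -(-27 - 33/13) = -1*(-384/13) = 384/13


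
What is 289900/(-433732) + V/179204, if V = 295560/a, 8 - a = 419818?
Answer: -10485470235724/15687675904321 ≈ -0.66839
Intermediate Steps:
a = -419810 (a = 8 - 1*419818 = 8 - 419818 = -419810)
V = -29556/41981 (V = 295560/(-419810) = 295560*(-1/419810) = -29556/41981 ≈ -0.70403)
289900/(-433732) + V/179204 = 289900/(-433732) - 29556/41981/179204 = 289900*(-1/433732) - 29556/41981*1/179204 = -5575/8341 - 7389/1880790781 = -10485470235724/15687675904321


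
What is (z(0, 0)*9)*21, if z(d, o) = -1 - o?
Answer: -189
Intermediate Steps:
(z(0, 0)*9)*21 = ((-1 - 1*0)*9)*21 = ((-1 + 0)*9)*21 = -1*9*21 = -9*21 = -189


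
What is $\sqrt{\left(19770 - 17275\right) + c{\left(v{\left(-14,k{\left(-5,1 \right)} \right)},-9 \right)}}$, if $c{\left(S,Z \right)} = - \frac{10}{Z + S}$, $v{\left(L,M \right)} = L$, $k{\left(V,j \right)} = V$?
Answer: $\frac{\sqrt{1320085}}{23} \approx 49.954$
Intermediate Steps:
$c{\left(S,Z \right)} = - \frac{10}{S + Z}$
$\sqrt{\left(19770 - 17275\right) + c{\left(v{\left(-14,k{\left(-5,1 \right)} \right)},-9 \right)}} = \sqrt{\left(19770 - 17275\right) - \frac{10}{-14 - 9}} = \sqrt{2495 - \frac{10}{-23}} = \sqrt{2495 - - \frac{10}{23}} = \sqrt{2495 + \frac{10}{23}} = \sqrt{\frac{57395}{23}} = \frac{\sqrt{1320085}}{23}$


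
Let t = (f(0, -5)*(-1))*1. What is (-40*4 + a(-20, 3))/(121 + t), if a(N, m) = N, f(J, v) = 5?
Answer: -45/29 ≈ -1.5517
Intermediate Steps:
t = -5 (t = (5*(-1))*1 = -5*1 = -5)
(-40*4 + a(-20, 3))/(121 + t) = (-40*4 - 20)/(121 - 5) = (-160 - 20)/116 = -180*1/116 = -45/29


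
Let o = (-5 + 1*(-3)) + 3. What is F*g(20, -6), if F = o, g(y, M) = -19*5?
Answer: 475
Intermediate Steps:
g(y, M) = -95
o = -5 (o = (-5 - 3) + 3 = -8 + 3 = -5)
F = -5
F*g(20, -6) = -5*(-95) = 475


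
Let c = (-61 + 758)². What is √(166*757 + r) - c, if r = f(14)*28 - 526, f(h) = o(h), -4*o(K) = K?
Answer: -485809 + √125038 ≈ -4.8546e+5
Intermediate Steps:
o(K) = -K/4
f(h) = -h/4
r = -624 (r = -¼*14*28 - 526 = -7/2*28 - 526 = -98 - 526 = -624)
c = 485809 (c = 697² = 485809)
√(166*757 + r) - c = √(166*757 - 624) - 1*485809 = √(125662 - 624) - 485809 = √125038 - 485809 = -485809 + √125038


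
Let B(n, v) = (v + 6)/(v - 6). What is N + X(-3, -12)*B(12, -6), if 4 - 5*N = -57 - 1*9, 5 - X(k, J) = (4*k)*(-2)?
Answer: 14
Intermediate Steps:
X(k, J) = 5 + 8*k (X(k, J) = 5 - 4*k*(-2) = 5 - (-8)*k = 5 + 8*k)
B(n, v) = (6 + v)/(-6 + v)
N = 14 (N = 4/5 - (-57 - 1*9)/5 = 4/5 - (-57 - 9)/5 = 4/5 - 1/5*(-66) = 4/5 + 66/5 = 14)
N + X(-3, -12)*B(12, -6) = 14 + (5 + 8*(-3))*((6 - 6)/(-6 - 6)) = 14 + (5 - 24)*(0/(-12)) = 14 - (-19)*0/12 = 14 - 19*0 = 14 + 0 = 14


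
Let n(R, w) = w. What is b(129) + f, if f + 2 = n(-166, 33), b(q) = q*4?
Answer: 547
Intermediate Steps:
b(q) = 4*q
f = 31 (f = -2 + 33 = 31)
b(129) + f = 4*129 + 31 = 516 + 31 = 547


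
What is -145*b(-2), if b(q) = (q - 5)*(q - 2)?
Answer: -4060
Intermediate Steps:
b(q) = (-5 + q)*(-2 + q)
-145*b(-2) = -145*(10 + (-2)² - 7*(-2)) = -145*(10 + 4 + 14) = -145*28 = -4060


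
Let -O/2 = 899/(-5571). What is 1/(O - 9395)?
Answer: -5571/52337747 ≈ -0.00010644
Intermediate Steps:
O = 1798/5571 (O = -1798/(-5571) = -1798*(-1)/5571 = -2*(-899/5571) = 1798/5571 ≈ 0.32274)
1/(O - 9395) = 1/(1798/5571 - 9395) = 1/(-52337747/5571) = -5571/52337747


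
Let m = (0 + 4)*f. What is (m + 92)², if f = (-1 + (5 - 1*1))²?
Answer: 16384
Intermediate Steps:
f = 9 (f = (-1 + (5 - 1))² = (-1 + 4)² = 3² = 9)
m = 36 (m = (0 + 4)*9 = 4*9 = 36)
(m + 92)² = (36 + 92)² = 128² = 16384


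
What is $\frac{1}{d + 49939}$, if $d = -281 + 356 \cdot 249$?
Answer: $\frac{1}{138302} \approx 7.2306 \cdot 10^{-6}$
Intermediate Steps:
$d = 88363$ ($d = -281 + 88644 = 88363$)
$\frac{1}{d + 49939} = \frac{1}{88363 + 49939} = \frac{1}{138302}$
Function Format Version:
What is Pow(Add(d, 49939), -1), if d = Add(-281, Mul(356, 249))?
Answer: Rational(1, 138302) ≈ 7.2306e-6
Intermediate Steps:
d = 88363 (d = Add(-281, 88644) = 88363)
Pow(Add(d, 49939), -1) = Pow(Add(88363, 49939), -1) = Pow(138302, -1) = Rational(1, 138302)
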